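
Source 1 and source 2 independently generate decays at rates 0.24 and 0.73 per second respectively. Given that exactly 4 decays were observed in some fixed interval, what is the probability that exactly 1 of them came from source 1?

Given the total, each event is independently from source 1 with probability p = λ_1/(λ_1+λ_2) = 0.24/0.97 ≈ 0.2474.
So K ~ Binomial(4, 0.24/0.97): P(K = 1) = C(4,1) · (0.24/0.97)^1 · (0.73/0.97)^3 ≈ 0.4218.

0.4218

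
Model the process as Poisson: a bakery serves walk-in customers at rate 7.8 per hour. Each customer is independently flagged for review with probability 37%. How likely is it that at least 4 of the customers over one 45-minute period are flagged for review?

0.1737

Thinning: the customers that are flagged for review themselves form a Poisson process with rate 0.37 × 7.8 = 2.886 per hour.
Over the interval, μ = 2.886 × 0.75 = 2.1645 (a 45-minute period = 0.75 hours).
P(N ≥ 4) = 1 − P(N ≤ 3) ≈ 0.1737.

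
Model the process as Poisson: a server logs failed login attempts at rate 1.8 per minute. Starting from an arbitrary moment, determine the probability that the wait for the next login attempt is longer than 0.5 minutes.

0.4066

The wait for the next event is exponential with rate λ = 1.8 per minute.
P(T > 0.5) = e^(−λt) = e^(−1.8 × 0.5) = e^(−0.9) ≈ 0.4066.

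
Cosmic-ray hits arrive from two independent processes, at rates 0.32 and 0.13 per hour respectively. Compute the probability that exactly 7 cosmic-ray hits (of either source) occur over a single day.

Independent Poisson processes superpose: combined rate λ = 0.32 + 0.13 = 0.45 per hour.
Over the interval, μ = 0.45 × 24 = 10.8 (a day = 24 hours).
P(N = 7) = e^(−10.8) · 10.8^7/7! ≈ 0.0694.

0.0694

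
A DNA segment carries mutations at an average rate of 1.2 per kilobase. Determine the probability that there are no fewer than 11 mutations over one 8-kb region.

Over the interval, μ = 1.2 × 8 = 9.6 (an 8-kb region = 8 kilobases).
P(N ≥ 11) = 1 − P(N ≤ 10) = 1 − Σ_{j=0}^{10} e^(−μ) μ^j/j! ≈ 0.3671.

0.3671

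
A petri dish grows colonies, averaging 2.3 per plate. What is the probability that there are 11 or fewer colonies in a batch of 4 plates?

0.7832

Over the interval, μ = 2.3 × 4 = 9.2 (a batch of 4 plates = 4 plates).
P(N ≤ 11) = Σ_{j=0}^{11} e^(−μ) μ^j/j! ≈ 0.7832.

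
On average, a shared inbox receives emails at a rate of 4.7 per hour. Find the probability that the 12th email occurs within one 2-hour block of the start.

Over the interval, μ = 4.7 × 2 = 9.4 (a 2-hour block = 2 hours).
The 12th arrival falls in the interval iff at least 12 events occur there: P(S_12 ≤ t) = P(N ≥ 12) = 1 − P(N ≤ 11) ≈ 0.2374.

0.2374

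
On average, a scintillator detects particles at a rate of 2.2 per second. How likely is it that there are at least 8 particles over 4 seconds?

0.6522

Over the interval, μ = 2.2 × 4 = 8.8 (4 seconds).
P(N ≥ 8) = 1 − P(N ≤ 7) = 1 − Σ_{j=0}^{7} e^(−μ) μ^j/j! ≈ 0.6522.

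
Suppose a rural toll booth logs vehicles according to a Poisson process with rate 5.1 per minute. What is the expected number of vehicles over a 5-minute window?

E[N] = λt = 5.1 × 5 = 25.5 (a 5-minute window = 5 minutes).

25.5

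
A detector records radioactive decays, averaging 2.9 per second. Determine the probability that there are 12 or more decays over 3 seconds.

0.1689

Over the interval, μ = 2.9 × 3 = 8.7 (3 seconds).
P(N ≥ 12) = 1 − P(N ≤ 11) = 1 − Σ_{j=0}^{11} e^(−μ) μ^j/j! ≈ 0.1689.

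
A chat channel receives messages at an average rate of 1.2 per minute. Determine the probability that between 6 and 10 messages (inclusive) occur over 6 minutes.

0.6108

Over the interval, μ = 1.2 × 6 = 7.2 (6 minutes).
P(6 ≤ N ≤ 10) = Σ_{j=6}^{10} e^(−7.2) · 7.2^j/j! ≈ 0.6108.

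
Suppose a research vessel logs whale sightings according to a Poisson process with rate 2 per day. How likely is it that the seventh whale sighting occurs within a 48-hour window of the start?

Over the interval, μ = 2 × 2 = 4 (a 48-hour window = 2 days).
The seventh arrival falls in the interval iff at least 7 events occur there: P(S_7 ≤ t) = P(N ≥ 7) = 1 − P(N ≤ 6) ≈ 0.1107.

0.1107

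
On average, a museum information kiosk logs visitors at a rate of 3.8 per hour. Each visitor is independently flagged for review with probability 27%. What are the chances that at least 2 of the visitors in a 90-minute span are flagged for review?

0.4551

Thinning: the visitors that are flagged for review themselves form a Poisson process with rate 0.27 × 3.8 = 1.026 per hour.
Over the interval, μ = 1.026 × 1.5 = 1.539 (a 90-minute span = 1.5 hours).
P(N ≥ 2) = 1 − P(N ≤ 1) ≈ 0.4551.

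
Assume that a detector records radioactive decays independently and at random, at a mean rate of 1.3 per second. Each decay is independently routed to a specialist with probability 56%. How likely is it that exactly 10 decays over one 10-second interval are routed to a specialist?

Thinning: the decays that are routed to a specialist themselves form a Poisson process with rate 0.56 × 1.3 = 0.728 per second.
Over the interval, μ = 0.728 × 10 = 7.28 (a 10-second interval = 10 seconds).
P(N = 10) = e^(−7.28) · 7.28^10/10! ≈ 0.0794.

0.0794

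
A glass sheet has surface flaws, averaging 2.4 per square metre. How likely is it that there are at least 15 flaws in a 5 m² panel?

0.2280

Over the interval, μ = 2.4 × 5 = 12 (a 5 m² panel = 5 square metres).
P(N ≥ 15) = 1 − P(N ≤ 14) = 1 − Σ_{j=0}^{14} e^(−μ) μ^j/j! ≈ 0.2280.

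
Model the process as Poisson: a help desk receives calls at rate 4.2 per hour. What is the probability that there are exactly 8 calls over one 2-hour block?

0.1382

Over the interval, μ = 4.2 × 2 = 8.4 (a 2-hour block = 2 hours).
P(N = 8) = e^(−μ) μ^8/8! = e^(−8.4) · 8.4^8/40320 ≈ 0.1382.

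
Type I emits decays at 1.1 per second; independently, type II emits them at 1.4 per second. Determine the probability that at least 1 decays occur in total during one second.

Independent Poisson processes superpose: combined rate λ = 1.1 + 1.4 = 2.5 per second.
So μ = 2.5.
P(N ≥ 1) = 1 − P(N ≤ 0) ≈ 0.9179.

0.9179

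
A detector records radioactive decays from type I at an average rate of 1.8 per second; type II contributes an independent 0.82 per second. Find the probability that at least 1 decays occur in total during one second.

0.9272

Independent Poisson processes superpose: combined rate λ = 1.8 + 0.82 = 2.62 per second.
So μ = 2.62.
P(N ≥ 1) = 1 − P(N ≤ 0) ≈ 0.9272.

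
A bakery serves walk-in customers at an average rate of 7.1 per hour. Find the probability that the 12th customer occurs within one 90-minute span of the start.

Over the interval, μ = 7.1 × 1.5 = 10.65 (a 90-minute span = 1.5 hours).
The 12th arrival falls in the interval iff at least 12 events occur there: P(S_12 ≤ t) = P(N ≥ 12) = 1 − P(N ≤ 11) ≈ 0.3790.

0.3790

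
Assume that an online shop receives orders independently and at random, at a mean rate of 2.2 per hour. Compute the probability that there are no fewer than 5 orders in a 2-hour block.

Over the interval, μ = 2.2 × 2 = 4.4 (a 2-hour block = 2 hours).
P(N ≥ 5) = 1 − P(N ≤ 4) = 1 − Σ_{j=0}^{4} e^(−μ) μ^j/j! ≈ 0.4488.

0.4488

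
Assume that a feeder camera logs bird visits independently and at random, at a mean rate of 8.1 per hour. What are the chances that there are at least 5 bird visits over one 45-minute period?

0.7249

Over the interval, μ = 8.1 × 0.75 = 6.075 (a 45-minute period = 0.75 hours).
P(N ≥ 5) = 1 − P(N ≤ 4) = 1 − Σ_{j=0}^{4} e^(−μ) μ^j/j! ≈ 0.7249.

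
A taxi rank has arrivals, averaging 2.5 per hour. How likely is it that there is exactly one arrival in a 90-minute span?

Over the interval, μ = 2.5 × 1.5 = 3.75 (a 90-minute span = 1.5 hours).
P(N = 1) = e^(−μ) μ^1/1! = e^(−3.75) · 3.75^1/1 ≈ 0.0882.

0.0882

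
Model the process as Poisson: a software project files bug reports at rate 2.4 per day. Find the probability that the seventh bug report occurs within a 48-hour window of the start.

0.2092

Over the interval, μ = 2.4 × 2 = 4.8 (a 48-hour window = 2 days).
The seventh arrival falls in the interval iff at least 7 events occur there: P(S_7 ≤ t) = P(N ≥ 7) = 1 − P(N ≤ 6) ≈ 0.2092.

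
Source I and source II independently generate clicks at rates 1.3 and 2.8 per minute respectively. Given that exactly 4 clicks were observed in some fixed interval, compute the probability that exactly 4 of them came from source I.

0.0101

Given the total, each event is independently from source I with probability p = λ_I/(λ_I+λ_II) = 1.3/4.1 ≈ 0.3171.
So K ~ Binomial(4, 1.3/4.1): P(K = 4) = C(4,4) · (1.3/4.1)^4 · (2.8/4.1)^0 ≈ 0.0101.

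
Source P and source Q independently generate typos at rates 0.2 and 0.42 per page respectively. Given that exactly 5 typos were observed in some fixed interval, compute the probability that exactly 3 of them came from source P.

0.1540

Given the total, each event is independently from source P with probability p = λ_P/(λ_P+λ_Q) = 0.2/0.62 ≈ 0.3226.
So K ~ Binomial(5, 0.2/0.62): P(K = 3) = C(5,3) · (0.2/0.62)^3 · (0.42/0.62)^2 ≈ 0.1540.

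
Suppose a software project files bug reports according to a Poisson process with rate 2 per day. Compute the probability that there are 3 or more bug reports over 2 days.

0.7619

Over the interval, μ = 2 × 2 = 4 (2 days).
P(N ≥ 3) = 1 − P(N ≤ 2) = 1 − Σ_{j=0}^{2} e^(−μ) μ^j/j! ≈ 0.7619.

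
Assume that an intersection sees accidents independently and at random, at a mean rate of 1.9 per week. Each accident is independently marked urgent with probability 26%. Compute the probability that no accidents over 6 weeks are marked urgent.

0.0516

Thinning: the accidents that are marked urgent themselves form a Poisson process with rate 0.26 × 1.9 = 0.494 per week.
Over the interval, μ = 0.494 × 6 = 2.964 (6 weeks).
P(N = 0) = e^(−2.964) · 2.964^0/0! ≈ 0.0516.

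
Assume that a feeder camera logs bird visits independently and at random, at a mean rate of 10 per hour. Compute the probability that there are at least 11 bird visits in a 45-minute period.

Over the interval, μ = 10 × 0.75 = 7.5 (a 45-minute period = 0.75 hours).
P(N ≥ 11) = 1 − P(N ≤ 10) = 1 − Σ_{j=0}^{10} e^(−μ) μ^j/j! ≈ 0.1378.

0.1378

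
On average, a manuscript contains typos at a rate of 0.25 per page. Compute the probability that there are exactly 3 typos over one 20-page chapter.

Over the interval, μ = 0.25 × 20 = 5 (a 20-page chapter = 20 pages).
P(N = 3) = e^(−μ) μ^3/3! = e^(−5) · 5^3/6 ≈ 0.1404.

0.1404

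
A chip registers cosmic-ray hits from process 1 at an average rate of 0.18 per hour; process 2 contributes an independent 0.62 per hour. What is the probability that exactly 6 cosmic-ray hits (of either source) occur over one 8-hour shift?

Independent Poisson processes superpose: combined rate λ = 0.18 + 0.62 = 0.8 per hour.
Over the interval, μ = 0.8 × 8 = 6.4 (an 8-hour shift = 8 hours).
P(N = 6) = e^(−6.4) · 6.4^6/6! ≈ 0.1586.

0.1586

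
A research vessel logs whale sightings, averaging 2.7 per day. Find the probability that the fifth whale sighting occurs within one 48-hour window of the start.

Over the interval, μ = 2.7 × 2 = 5.4 (a 48-hour window = 2 days).
The fifth arrival falls in the interval iff at least 5 events occur there: P(S_5 ≤ t) = P(N ≥ 5) = 1 − P(N ≤ 4) ≈ 0.6267.

0.6267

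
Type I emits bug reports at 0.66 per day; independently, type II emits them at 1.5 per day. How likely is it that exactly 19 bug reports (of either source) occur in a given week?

Independent Poisson processes superpose: combined rate λ = 0.66 + 1.5 = 2.16 per day.
Over the interval, μ = 2.16 × 7 = 15.12 (a week = 7 days).
P(N = 19) = e^(−15.12) · 15.12^19/19! ≈ 0.0575.

0.0575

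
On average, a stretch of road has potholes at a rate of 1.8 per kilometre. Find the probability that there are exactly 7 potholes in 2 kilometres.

Over the interval, μ = 1.8 × 2 = 3.6 (2 kilometres).
P(N = 7) = e^(−μ) μ^7/7! = e^(−3.6) · 3.6^7/5040 ≈ 0.0425.

0.0425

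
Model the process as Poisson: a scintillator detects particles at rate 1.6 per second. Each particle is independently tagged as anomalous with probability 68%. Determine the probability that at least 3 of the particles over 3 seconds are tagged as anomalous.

0.6333

Thinning: the particles that are tagged as anomalous themselves form a Poisson process with rate 0.68 × 1.6 = 1.088 per second.
Over the interval, μ = 1.088 × 3 = 3.264 (3 seconds).
P(N ≥ 3) = 1 − P(N ≤ 2) ≈ 0.6333.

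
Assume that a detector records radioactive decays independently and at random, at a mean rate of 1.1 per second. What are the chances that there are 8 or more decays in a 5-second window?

Over the interval, μ = 1.1 × 5 = 5.5 (a 5-second window = 5 seconds).
P(N ≥ 8) = 1 − P(N ≤ 7) = 1 − Σ_{j=0}^{7} e^(−μ) μ^j/j! ≈ 0.1905.

0.1905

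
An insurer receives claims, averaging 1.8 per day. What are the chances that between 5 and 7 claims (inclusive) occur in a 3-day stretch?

0.4483

Over the interval, μ = 1.8 × 3 = 5.4 (a 3-day stretch = 3 days).
P(5 ≤ N ≤ 7) = Σ_{j=5}^{7} e^(−5.4) · 5.4^j/j! ≈ 0.4483.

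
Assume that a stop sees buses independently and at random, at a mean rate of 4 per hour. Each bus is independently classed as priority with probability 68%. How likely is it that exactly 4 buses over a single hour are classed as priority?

0.1502

Thinning: the buses that are classed as priority themselves form a Poisson process with rate 0.68 × 4 = 2.72 per hour.
So μ = 2.72.
P(N = 4) = e^(−2.72) · 2.72^4/4! ≈ 0.1502.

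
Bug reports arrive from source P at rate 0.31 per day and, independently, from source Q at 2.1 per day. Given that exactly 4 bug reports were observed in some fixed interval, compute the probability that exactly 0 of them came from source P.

0.5765

Given the total, each event is independently from source P with probability p = λ_P/(λ_P+λ_Q) = 0.31/2.41 ≈ 0.1286.
So K ~ Binomial(4, 0.31/2.41): P(K = 0) = C(4,0) · (0.31/2.41)^0 · (2.1/2.41)^4 ≈ 0.5765.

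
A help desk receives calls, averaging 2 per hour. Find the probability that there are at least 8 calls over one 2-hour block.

Over the interval, μ = 2 × 2 = 4 (a 2-hour block = 2 hours).
P(N ≥ 8) = 1 − P(N ≤ 7) = 1 − Σ_{j=0}^{7} e^(−μ) μ^j/j! ≈ 0.0511.

0.0511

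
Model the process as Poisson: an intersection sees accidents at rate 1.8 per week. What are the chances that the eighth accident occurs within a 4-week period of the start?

Over the interval, μ = 1.8 × 4 = 7.2 (a 4-week period = 4 weeks).
The eighth arrival falls in the interval iff at least 8 events occur there: P(S_8 ≤ t) = P(N ≥ 8) = 1 − P(N ≤ 7) ≈ 0.4311.

0.4311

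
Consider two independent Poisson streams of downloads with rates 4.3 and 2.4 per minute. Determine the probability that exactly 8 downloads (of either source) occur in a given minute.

0.1240

Independent Poisson processes superpose: combined rate λ = 4.3 + 2.4 = 6.7 per minute.
So μ = 6.7.
P(N = 8) = e^(−6.7) · 6.7^8/8! ≈ 0.1240.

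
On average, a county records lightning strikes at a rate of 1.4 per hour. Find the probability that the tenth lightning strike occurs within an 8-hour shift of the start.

Over the interval, μ = 1.4 × 8 = 11.2 (an 8-hour shift = 8 hours).
The tenth arrival falls in the interval iff at least 10 events occur there: P(S_10 ≤ t) = P(N ≥ 10) = 1 − P(N ≤ 9) ≈ 0.6808.

0.6808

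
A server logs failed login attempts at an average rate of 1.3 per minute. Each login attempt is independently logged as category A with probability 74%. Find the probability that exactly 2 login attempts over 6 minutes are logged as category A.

Thinning: the login attempts that are logged as category A themselves form a Poisson process with rate 0.74 × 1.3 = 0.962 per minute.
Over the interval, μ = 0.962 × 6 = 5.772 (6 minutes).
P(N = 2) = e^(−5.772) · 5.772^2/2! ≈ 0.0519.

0.0519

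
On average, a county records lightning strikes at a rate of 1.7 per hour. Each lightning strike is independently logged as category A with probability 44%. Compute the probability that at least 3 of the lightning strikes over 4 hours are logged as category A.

0.5750

Thinning: the lightning strikes that are logged as category A themselves form a Poisson process with rate 0.44 × 1.7 = 0.748 per hour.
Over the interval, μ = 0.748 × 4 = 2.992 (4 hours).
P(N ≥ 3) = 1 − P(N ≤ 2) ≈ 0.5750.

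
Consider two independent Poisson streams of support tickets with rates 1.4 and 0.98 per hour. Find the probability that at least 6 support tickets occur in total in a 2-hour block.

0.3420

Independent Poisson processes superpose: combined rate λ = 1.4 + 0.98 = 2.38 per hour.
Over the interval, μ = 2.38 × 2 = 4.76 (a 2-hour block = 2 hours).
P(N ≥ 6) = 1 − P(N ≤ 5) ≈ 0.3420.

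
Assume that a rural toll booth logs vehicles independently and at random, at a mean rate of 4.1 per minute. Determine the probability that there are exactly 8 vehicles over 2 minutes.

0.1392

Over the interval, μ = 4.1 × 2 = 8.2 (2 minutes).
P(N = 8) = e^(−μ) μ^8/8! = e^(−8.2) · 8.2^8/40320 ≈ 0.1392.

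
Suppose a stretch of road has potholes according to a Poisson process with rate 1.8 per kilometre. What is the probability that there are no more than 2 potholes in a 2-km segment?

Over the interval, μ = 1.8 × 2 = 3.6 (a 2-km segment = 2 kilometres).
P(N ≤ 2) = Σ_{j=0}^{2} e^(−μ) μ^j/j! ≈ 0.3027.

0.3027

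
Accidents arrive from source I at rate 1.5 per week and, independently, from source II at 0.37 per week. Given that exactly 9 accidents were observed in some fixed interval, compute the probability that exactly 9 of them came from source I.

0.1375

Given the total, each event is independently from source I with probability p = λ_I/(λ_I+λ_II) = 1.5/1.87 ≈ 0.8021.
So K ~ Binomial(9, 1.5/1.87): P(K = 9) = C(9,9) · (1.5/1.87)^9 · (0.37/1.87)^0 ≈ 0.1375.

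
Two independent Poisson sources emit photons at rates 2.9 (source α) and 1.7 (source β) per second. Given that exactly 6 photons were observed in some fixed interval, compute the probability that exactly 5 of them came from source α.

0.2208

Given the total, each event is independently from source α with probability p = λ_α/(λ_α+λ_β) = 2.9/4.6 ≈ 0.6304.
So K ~ Binomial(6, 2.9/4.6): P(K = 5) = C(6,5) · (2.9/4.6)^5 · (1.7/4.6)^1 ≈ 0.2208.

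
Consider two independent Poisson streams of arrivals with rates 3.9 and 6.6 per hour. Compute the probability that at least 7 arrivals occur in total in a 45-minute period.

Independent Poisson processes superpose: combined rate λ = 3.9 + 6.6 = 10.5 per hour.
Over the interval, μ = 10.5 × 0.75 = 7.875 (a 45-minute period = 0.75 hours).
P(N ≥ 7) = 1 − P(N ≤ 6) ≈ 0.6711.

0.6711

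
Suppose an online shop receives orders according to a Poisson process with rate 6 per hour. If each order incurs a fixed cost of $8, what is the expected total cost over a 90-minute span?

E[N] = 6 × 1.5 = 9 (a 90-minute span = 1.5 hours); E[cost] = 9 × $8 = $72.

$72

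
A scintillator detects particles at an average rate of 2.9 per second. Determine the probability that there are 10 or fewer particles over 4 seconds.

0.3905

Over the interval, μ = 2.9 × 4 = 11.6 (4 seconds).
P(N ≤ 10) = Σ_{j=0}^{10} e^(−μ) μ^j/j! ≈ 0.3905.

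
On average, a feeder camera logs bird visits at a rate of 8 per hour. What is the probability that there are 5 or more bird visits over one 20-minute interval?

Over the interval, μ = 8 × 1/3 ≈ 2.66667 (a 20-minute interval = 1/3 hours).
P(N ≥ 5) = 1 − P(N ≤ 4) = 1 − Σ_{j=0}^{4} e^(−μ) μ^j/j! ≈ 0.1322.

0.1322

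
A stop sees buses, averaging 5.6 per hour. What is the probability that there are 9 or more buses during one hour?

With mean μ = 5.6 per hour,
P(N ≥ 9) = 1 − P(N ≤ 8) = 1 − Σ_{j=0}^{8} e^(−μ) μ^j/j! ≈ 0.1143.

0.1143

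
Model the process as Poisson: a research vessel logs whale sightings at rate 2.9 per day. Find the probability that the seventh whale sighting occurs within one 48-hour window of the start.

0.3616

Over the interval, μ = 2.9 × 2 = 5.8 (a 48-hour window = 2 days).
The seventh arrival falls in the interval iff at least 7 events occur there: P(S_7 ≤ t) = P(N ≥ 7) = 1 − P(N ≤ 6) ≈ 0.3616.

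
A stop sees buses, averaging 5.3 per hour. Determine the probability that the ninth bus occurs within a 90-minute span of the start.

Over the interval, μ = 5.3 × 1.5 = 7.95 (a 90-minute span = 1.5 hours).
The ninth arrival falls in the interval iff at least 9 events occur there: P(S_9 ≤ t) = P(N ≥ 9) = 1 − P(N ≤ 8) ≈ 0.4005.

0.4005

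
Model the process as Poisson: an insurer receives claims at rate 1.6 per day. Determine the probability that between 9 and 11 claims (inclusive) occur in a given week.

0.3407

Over the interval, μ = 1.6 × 7 = 11.2 (a week = 7 days).
P(9 ≤ N ≤ 11) = Σ_{j=9}^{11} e^(−11.2) · 11.2^j/j! ≈ 0.3407.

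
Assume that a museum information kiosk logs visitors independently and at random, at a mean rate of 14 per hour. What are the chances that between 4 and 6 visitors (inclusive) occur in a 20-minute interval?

Over the interval, μ = 14 × 1/3 ≈ 4.66667 (a 20-minute interval = 1/3 hours).
P(4 ≤ N ≤ 6) = Σ_{j=4}^{6} e^(−4.66667) · 4.66667^j/j! ≈ 0.4942.

0.4942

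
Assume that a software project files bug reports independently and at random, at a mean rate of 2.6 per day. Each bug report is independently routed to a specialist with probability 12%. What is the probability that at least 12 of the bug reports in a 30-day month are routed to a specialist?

Thinning: the bug reports that are routed to a specialist themselves form a Poisson process with rate 0.12 × 2.6 = 0.312 per day.
Over the interval, μ = 0.312 × 30 = 9.36 (a 30-day month = 30 days).
P(N ≥ 12) = 1 − P(N ≤ 11) ≈ 0.2332.

0.2332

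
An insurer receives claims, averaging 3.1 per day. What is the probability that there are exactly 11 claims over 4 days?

0.1100

Over the interval, μ = 3.1 × 4 = 12.4 (4 days).
P(N = 11) = e^(−μ) μ^11/11! = e^(−12.4) · 12.4^11/39916800 ≈ 0.1100.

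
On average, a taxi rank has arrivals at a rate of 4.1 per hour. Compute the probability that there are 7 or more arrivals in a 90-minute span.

0.4178

Over the interval, μ = 4.1 × 1.5 = 6.15 (a 90-minute span = 1.5 hours).
P(N ≥ 7) = 1 − P(N ≤ 6) = 1 − Σ_{j=0}^{6} e^(−μ) μ^j/j! ≈ 0.4178.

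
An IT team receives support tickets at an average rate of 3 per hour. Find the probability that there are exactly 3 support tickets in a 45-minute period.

0.2001

Over the interval, μ = 3 × 0.75 = 2.25 (a 45-minute period = 0.75 hours).
P(N = 3) = e^(−μ) μ^3/3! = e^(−2.25) · 2.25^3/6 ≈ 0.2001.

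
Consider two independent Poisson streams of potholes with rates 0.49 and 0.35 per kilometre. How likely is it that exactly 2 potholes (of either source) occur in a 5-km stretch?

0.1323

Independent Poisson processes superpose: combined rate λ = 0.49 + 0.35 = 0.84 per kilometre.
Over the interval, μ = 0.84 × 5 = 4.2 (a 5-km stretch = 5 kilometres).
P(N = 2) = e^(−4.2) · 4.2^2/2! ≈ 0.1323.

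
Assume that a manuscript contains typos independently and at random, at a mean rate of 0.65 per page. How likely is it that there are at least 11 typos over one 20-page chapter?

0.7483

Over the interval, μ = 0.65 × 20 = 13 (a 20-page chapter = 20 pages).
P(N ≥ 11) = 1 − P(N ≤ 10) = 1 − Σ_{j=0}^{10} e^(−μ) μ^j/j! ≈ 0.7483.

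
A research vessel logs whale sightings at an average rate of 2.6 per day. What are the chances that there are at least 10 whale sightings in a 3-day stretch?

0.2589

Over the interval, μ = 2.6 × 3 = 7.8 (a 3-day stretch = 3 days).
P(N ≥ 10) = 1 − P(N ≤ 9) = 1 − Σ_{j=0}^{9} e^(−μ) μ^j/j! ≈ 0.2589.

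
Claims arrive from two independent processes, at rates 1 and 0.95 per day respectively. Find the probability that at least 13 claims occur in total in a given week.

0.6063

Independent Poisson processes superpose: combined rate λ = 1 + 0.95 = 1.95 per day.
Over the interval, μ = 1.95 × 7 = 13.65 (a week = 7 days).
P(N ≥ 13) = 1 − P(N ≤ 12) ≈ 0.6063.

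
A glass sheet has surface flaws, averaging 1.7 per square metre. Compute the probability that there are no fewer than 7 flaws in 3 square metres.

Over the interval, μ = 1.7 × 3 = 5.1 (3 square metres).
P(N ≥ 7) = 1 − P(N ≤ 6) = 1 − Σ_{j=0}^{6} e^(−μ) μ^j/j! ≈ 0.2526.

0.2526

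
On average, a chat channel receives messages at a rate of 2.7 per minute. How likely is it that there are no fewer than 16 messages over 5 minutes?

0.2822

Over the interval, μ = 2.7 × 5 = 13.5 (5 minutes).
P(N ≥ 16) = 1 − P(N ≤ 15) = 1 − Σ_{j=0}^{15} e^(−μ) μ^j/j! ≈ 0.2822.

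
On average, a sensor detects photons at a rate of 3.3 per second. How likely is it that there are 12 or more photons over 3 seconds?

Over the interval, μ = 3.3 × 3 = 9.9 (3 seconds).
P(N ≥ 12) = 1 − P(N ≤ 11) = 1 − Σ_{j=0}^{11} e^(−μ) μ^j/j! ≈ 0.2919.

0.2919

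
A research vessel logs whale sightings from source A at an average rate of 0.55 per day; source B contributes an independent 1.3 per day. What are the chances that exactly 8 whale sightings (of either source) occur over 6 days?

Independent Poisson processes superpose: combined rate λ = 0.55 + 1.3 = 1.85 per day.
Over the interval, μ = 1.85 × 6 = 11.1 (6 days).
P(N = 8) = e^(−11.1) · 11.1^8/8! ≈ 0.0864.

0.0864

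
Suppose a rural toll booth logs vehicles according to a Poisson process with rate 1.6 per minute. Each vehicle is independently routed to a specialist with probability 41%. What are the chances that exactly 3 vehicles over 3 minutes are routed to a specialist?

Thinning: the vehicles that are routed to a specialist themselves form a Poisson process with rate 0.41 × 1.6 = 0.656 per minute.
Over the interval, μ = 0.656 × 3 = 1.968 (3 minutes).
P(N = 3) = e^(−1.968) · 1.968^3/3! ≈ 0.1775.

0.1775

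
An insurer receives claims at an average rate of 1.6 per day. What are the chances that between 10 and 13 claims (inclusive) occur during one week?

0.4432

Over the interval, μ = 1.6 × 7 = 11.2 (a week = 7 days).
P(10 ≤ N ≤ 13) = Σ_{j=10}^{13} e^(−11.2) · 11.2^j/j! ≈ 0.4432.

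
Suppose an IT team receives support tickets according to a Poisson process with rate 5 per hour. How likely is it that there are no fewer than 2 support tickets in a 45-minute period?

0.8883

Over the interval, μ = 5 × 0.75 = 3.75 (a 45-minute period = 0.75 hours).
P(N ≥ 2) = 1 − P(N ≤ 1) = 1 − Σ_{j=0}^{1} e^(−μ) μ^j/j! ≈ 0.8883.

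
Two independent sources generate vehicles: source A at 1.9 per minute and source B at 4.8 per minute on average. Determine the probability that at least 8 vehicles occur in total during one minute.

0.3567

Independent Poisson processes superpose: combined rate λ = 1.9 + 4.8 = 6.7 per minute.
So μ = 6.7.
P(N ≥ 8) = 1 − P(N ≤ 7) ≈ 0.3567.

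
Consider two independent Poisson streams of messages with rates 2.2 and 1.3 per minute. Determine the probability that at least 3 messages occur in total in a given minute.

Independent Poisson processes superpose: combined rate λ = 2.2 + 1.3 = 3.5 per minute.
So μ = 3.5.
P(N ≥ 3) = 1 − P(N ≤ 2) ≈ 0.6792.

0.6792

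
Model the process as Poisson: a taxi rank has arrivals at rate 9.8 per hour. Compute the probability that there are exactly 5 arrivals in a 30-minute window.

Over the interval, μ = 9.8 × 0.5 = 4.9 (a 30-minute window = 0.5 hours).
P(N = 5) = e^(−μ) μ^5/5! = e^(−4.9) · 4.9^5/120 ≈ 0.1753.

0.1753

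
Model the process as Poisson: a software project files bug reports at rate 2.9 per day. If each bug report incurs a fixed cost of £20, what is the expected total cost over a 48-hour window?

£116

E[N] = 2.9 × 2 = 5.8 (a 48-hour window = 2 days); E[cost] = 5.8 × £20 = £116.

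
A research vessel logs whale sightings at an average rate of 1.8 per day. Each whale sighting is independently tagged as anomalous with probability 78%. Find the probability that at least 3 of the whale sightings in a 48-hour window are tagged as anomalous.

0.5325

Thinning: the whale sightings that are tagged as anomalous themselves form a Poisson process with rate 0.78 × 1.8 = 1.404 per day.
Over the interval, μ = 1.404 × 2 = 2.808 (a 48-hour window = 2 days).
P(N ≥ 3) = 1 − P(N ≤ 2) ≈ 0.5325.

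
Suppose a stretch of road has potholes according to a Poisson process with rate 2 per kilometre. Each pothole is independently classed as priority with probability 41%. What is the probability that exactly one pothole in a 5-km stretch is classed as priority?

Thinning: the potholes that are classed as priority themselves form a Poisson process with rate 0.41 × 2 = 0.82 per kilometre.
Over the interval, μ = 0.82 × 5 = 4.1 (a 5-km stretch = 5 kilometres).
P(N = 1) = e^(−4.1) · 4.1^1/1! ≈ 0.0679.

0.0679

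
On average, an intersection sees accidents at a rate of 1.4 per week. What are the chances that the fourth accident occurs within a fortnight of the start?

0.3081

Over the interval, μ = 1.4 × 2 = 2.8 (a fortnight = 2 weeks).
The fourth arrival falls in the interval iff at least 4 events occur there: P(S_4 ≤ t) = P(N ≥ 4) = 1 − P(N ≤ 3) ≈ 0.3081.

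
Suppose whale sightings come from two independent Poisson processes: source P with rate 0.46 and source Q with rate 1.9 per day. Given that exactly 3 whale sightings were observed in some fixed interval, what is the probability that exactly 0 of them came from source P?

0.5218

Given the total, each event is independently from source P with probability p = λ_P/(λ_P+λ_Q) = 0.46/2.36 ≈ 0.1949.
So K ~ Binomial(3, 0.46/2.36): P(K = 0) = C(3,0) · (0.46/2.36)^0 · (1.9/2.36)^3 ≈ 0.5218.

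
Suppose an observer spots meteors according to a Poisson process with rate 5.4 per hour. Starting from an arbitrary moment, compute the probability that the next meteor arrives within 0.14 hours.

Inter-arrival times are exponential with rate λ = 5.4 per hour.
P(T ≤ 0.14) = 1 − e^(−λt) = 1 − e^(−5.4 × 0.14) = 1 − e^(−0.756) ≈ 0.5305.

0.5305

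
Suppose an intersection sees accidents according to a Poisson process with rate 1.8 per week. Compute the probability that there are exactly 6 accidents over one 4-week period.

Over the interval, μ = 1.8 × 4 = 7.2 (a 4-week period = 4 weeks).
P(N = 6) = e^(−μ) μ^6/6! = e^(−7.2) · 7.2^6/720 ≈ 0.1445.

0.1445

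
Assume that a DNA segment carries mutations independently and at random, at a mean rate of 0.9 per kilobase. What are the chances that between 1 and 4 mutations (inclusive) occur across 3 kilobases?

0.7957

Over the interval, μ = 0.9 × 3 = 2.7 (3 kilobases).
P(1 ≤ N ≤ 4) = Σ_{j=1}^{4} e^(−2.7) · 2.7^j/j! ≈ 0.7957.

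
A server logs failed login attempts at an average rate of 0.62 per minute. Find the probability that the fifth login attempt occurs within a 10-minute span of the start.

0.7408

Over the interval, μ = 0.62 × 10 = 6.2 (a 10-minute span = 10 minutes).
The fifth arrival falls in the interval iff at least 5 events occur there: P(S_5 ≤ t) = P(N ≥ 5) = 1 − P(N ≤ 4) ≈ 0.7408.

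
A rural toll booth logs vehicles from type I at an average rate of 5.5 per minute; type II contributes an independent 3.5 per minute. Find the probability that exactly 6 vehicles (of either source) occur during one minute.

Independent Poisson processes superpose: combined rate λ = 5.5 + 3.5 = 9 per minute.
So μ = 9.
P(N = 6) = e^(−9) · 9^6/6! ≈ 0.0911.

0.0911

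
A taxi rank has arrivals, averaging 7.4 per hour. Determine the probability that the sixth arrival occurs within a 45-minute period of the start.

0.4796

Over the interval, μ = 7.4 × 0.75 = 5.55 (a 45-minute period = 0.75 hours).
The sixth arrival falls in the interval iff at least 6 events occur there: P(S_6 ≤ t) = P(N ≥ 6) = 1 − P(N ≤ 5) ≈ 0.4796.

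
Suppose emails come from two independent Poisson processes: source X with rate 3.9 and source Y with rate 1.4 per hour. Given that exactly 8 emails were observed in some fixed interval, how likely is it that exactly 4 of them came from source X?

0.0999

Given the total, each event is independently from source X with probability p = λ_X/(λ_X+λ_Y) = 3.9/5.3 ≈ 0.7358.
So K ~ Binomial(8, 3.9/5.3): P(K = 4) = C(8,4) · (3.9/5.3)^4 · (1.4/5.3)^4 ≈ 0.0999.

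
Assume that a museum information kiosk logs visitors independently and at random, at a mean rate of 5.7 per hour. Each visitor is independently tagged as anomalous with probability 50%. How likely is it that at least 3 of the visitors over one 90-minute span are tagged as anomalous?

Thinning: the visitors that are tagged as anomalous themselves form a Poisson process with rate 0.5 × 5.7 = 2.85 per hour.
Over the interval, μ = 2.85 × 1.5 = 4.275 (a 90-minute span = 1.5 hours).
P(N ≥ 3) = 1 − P(N ≤ 2) ≈ 0.7995.

0.7995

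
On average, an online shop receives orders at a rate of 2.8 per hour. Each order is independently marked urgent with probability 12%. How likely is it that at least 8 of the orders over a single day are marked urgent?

Thinning: the orders that are marked urgent themselves form a Poisson process with rate 0.12 × 2.8 = 0.336 per hour.
Over the interval, μ = 0.336 × 24 = 8.064 (a day = 24 hours).
P(N ≥ 8) = 1 − P(N ≤ 7) ≈ 0.5559.

0.5559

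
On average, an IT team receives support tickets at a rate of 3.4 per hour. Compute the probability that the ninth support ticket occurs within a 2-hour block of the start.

0.2452

Over the interval, μ = 3.4 × 2 = 6.8 (a 2-hour block = 2 hours).
The ninth arrival falls in the interval iff at least 9 events occur there: P(S_9 ≤ t) = P(N ≥ 9) = 1 − P(N ≤ 8) ≈ 0.2452.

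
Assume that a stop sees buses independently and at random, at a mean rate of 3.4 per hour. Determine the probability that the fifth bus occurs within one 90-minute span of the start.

0.5769

Over the interval, μ = 3.4 × 1.5 = 5.1 (a 90-minute span = 1.5 hours).
The fifth arrival falls in the interval iff at least 5 events occur there: P(S_5 ≤ t) = P(N ≥ 5) = 1 − P(N ≤ 4) ≈ 0.5769.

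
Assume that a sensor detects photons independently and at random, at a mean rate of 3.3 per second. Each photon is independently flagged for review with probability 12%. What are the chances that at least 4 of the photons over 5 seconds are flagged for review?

0.1393

Thinning: the photons that are flagged for review themselves form a Poisson process with rate 0.12 × 3.3 = 0.396 per second.
Over the interval, μ = 0.396 × 5 = 1.98 (5 seconds).
P(N ≥ 4) = 1 − P(N ≤ 3) ≈ 0.1393.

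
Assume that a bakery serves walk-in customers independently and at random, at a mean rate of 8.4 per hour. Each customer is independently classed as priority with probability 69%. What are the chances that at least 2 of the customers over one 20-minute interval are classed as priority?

0.5753

Thinning: the customers that are classed as priority themselves form a Poisson process with rate 0.69 × 8.4 = 5.796 per hour.
Over the interval, μ = 5.796 × 1/3 = 1.932 (a 20-minute interval = 1/3 hours).
P(N ≥ 2) = 1 − P(N ≤ 1) ≈ 0.5753.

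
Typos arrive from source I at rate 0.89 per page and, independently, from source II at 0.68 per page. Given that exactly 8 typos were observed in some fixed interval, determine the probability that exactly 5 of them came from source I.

Given the total, each event is independently from source I with probability p = λ_I/(λ_I+λ_II) = 0.89/1.57 ≈ 0.5669.
So K ~ Binomial(8, 0.89/1.57): P(K = 5) = C(8,5) · (0.89/1.57)^5 · (0.68/1.57)^3 ≈ 0.2664.

0.2664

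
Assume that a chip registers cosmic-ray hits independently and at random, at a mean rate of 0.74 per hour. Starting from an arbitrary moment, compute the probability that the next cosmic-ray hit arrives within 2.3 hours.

Inter-arrival times are exponential with rate λ = 0.74 per hour.
P(T ≤ 2.3) = 1 − e^(−λt) = 1 − e^(−0.74 × 2.3) = 1 − e^(−1.702) ≈ 0.8177.

0.8177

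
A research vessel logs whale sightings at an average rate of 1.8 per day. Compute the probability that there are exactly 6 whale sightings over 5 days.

0.0911

Over the interval, μ = 1.8 × 5 = 9 (5 days).
P(N = 6) = e^(−μ) μ^6/6! = e^(−9) · 9^6/720 ≈ 0.0911.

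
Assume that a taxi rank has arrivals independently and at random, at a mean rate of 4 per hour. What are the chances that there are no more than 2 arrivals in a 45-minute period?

Over the interval, μ = 4 × 0.75 = 3 (a 45-minute period = 0.75 hours).
P(N ≤ 2) = Σ_{j=0}^{2} e^(−μ) μ^j/j! ≈ 0.4232.

0.4232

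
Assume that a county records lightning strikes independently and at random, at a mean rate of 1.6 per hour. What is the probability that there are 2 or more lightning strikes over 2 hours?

Over the interval, μ = 1.6 × 2 = 3.2 (2 hours).
P(N ≥ 2) = 1 − P(N ≤ 1) = 1 − Σ_{j=0}^{1} e^(−μ) μ^j/j! ≈ 0.8288.

0.8288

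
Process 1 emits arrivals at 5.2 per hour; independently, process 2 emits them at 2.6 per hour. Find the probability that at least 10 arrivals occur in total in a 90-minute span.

0.7304

Independent Poisson processes superpose: combined rate λ = 5.2 + 2.6 = 7.8 per hour.
Over the interval, μ = 7.8 × 1.5 = 11.7 (a 90-minute span = 1.5 hours).
P(N ≥ 10) = 1 − P(N ≤ 9) ≈ 0.7304.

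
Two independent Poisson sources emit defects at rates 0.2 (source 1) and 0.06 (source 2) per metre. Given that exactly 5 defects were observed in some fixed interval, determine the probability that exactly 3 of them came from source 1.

Given the total, each event is independently from source 1 with probability p = λ_1/(λ_1+λ_2) = 0.2/0.26 ≈ 0.7692.
So K ~ Binomial(5, 0.2/0.26): P(K = 3) = C(5,3) · (0.2/0.26)^3 · (0.06/0.26)^2 ≈ 0.2424.

0.2424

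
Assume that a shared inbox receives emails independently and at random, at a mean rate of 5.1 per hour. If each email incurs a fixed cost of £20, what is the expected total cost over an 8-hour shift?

E[N] = 5.1 × 8 = 40.8 (an 8-hour shift = 8 hours); E[cost] = 40.8 × £20 = £816.

£816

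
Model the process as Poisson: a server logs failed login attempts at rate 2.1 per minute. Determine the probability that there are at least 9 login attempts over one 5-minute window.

Over the interval, μ = 2.1 × 5 = 10.5 (a 5-minute window = 5 minutes).
P(N ≥ 9) = 1 − P(N ≤ 8) = 1 − Σ_{j=0}^{8} e^(−μ) μ^j/j! ≈ 0.7206.

0.7206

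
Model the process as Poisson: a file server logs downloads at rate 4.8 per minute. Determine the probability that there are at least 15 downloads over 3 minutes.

Over the interval, μ = 4.8 × 3 = 14.4 (3 minutes).
P(N ≥ 15) = 1 − P(N ≤ 14) = 1 − Σ_{j=0}^{14} e^(−μ) μ^j/j! ≈ 0.4719.

0.4719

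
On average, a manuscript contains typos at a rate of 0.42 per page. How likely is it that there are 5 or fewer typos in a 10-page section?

0.7531

Over the interval, μ = 0.42 × 10 = 4.2 (a 10-page section = 10 pages).
P(N ≤ 5) = Σ_{j=0}^{5} e^(−μ) μ^j/j! ≈ 0.7531.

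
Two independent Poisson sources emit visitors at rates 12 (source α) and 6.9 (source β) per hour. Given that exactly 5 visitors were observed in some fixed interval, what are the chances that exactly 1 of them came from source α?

0.0564

Given the total, each event is independently from source α with probability p = λ_α/(λ_α+λ_β) = 12/18.9 ≈ 0.6349.
So K ~ Binomial(5, 12/18.9): P(K = 1) = C(5,1) · (12/18.9)^1 · (6.9/18.9)^4 ≈ 0.0564.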